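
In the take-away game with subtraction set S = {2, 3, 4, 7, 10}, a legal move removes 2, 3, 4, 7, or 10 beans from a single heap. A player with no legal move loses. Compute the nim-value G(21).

n :  0  1  2  3  4  5  6  7  8  9 10 11 12 13 14 15 16 17 18 19 20 21
G :  0  0  1  1  2  2  0  3  1  4  2  5  0  3  1  4  2  0  0  1  1  2

2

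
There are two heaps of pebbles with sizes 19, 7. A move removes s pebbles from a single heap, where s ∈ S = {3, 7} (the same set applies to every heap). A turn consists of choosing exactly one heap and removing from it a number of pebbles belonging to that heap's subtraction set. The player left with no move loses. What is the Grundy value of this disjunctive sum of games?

3

All heaps use S = {3, 7}:
G(0) = 0
G(1) = mex{} = 0
G(2) = mex{} = 0
G(3) = mex{0} = 1
G(4) = mex{0} = 1
G(5) = mex{0} = 1
G(6) = mex{1} = 0
G(7) = mex{1,0} = 2
G(8) = mex{1,0} = 2
G(9) = mex{0,0} = 1
G(10) = mex{2,1} = 0
G(11) = mex{2,1} = 0
G(12) = mex{1,1} = 0
G(13) = mex{0,0} = 1
G(14) = mex{0,2} = 1
G(15) = mex{0,2} = 1
G(16) = mex{1,1} = 0
G(17) = mex{1,0} = 2
G(18) = mex{1,0} = 2
G(19) = mex{0,0} = 1
Heap A: G(19) = 1.
Heap B: G(7) = 2.
Combined Grundy value = 1 ⊕ 2 = 3.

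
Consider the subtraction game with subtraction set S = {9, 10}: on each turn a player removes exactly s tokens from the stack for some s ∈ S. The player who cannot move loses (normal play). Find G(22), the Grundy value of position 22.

0

n :  0  1  2  3  4  5  6  7  8  9 10 11 12 13 14 15 16 17 18 19 20 21 22
G :  0  0  0  0  0  0  0  0  0  1  1  1  1  1  1  1  1  1  2  0  0  0  0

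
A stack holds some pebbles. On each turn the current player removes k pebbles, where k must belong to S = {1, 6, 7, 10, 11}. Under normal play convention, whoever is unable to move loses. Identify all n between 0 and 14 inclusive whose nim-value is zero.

n :  0  1  2  3  4  5  6  7  8  9 10 11 12 13 14
G :  0  1  0  1  0  1  2  3  2  3  2  3  4  5  4
P-positions are exactly the n with G(n) = 0.

0, 2, 4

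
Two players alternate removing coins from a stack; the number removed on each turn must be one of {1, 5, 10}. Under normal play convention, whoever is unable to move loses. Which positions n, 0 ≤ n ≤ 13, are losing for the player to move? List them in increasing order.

0, 2, 4, 6, 8

G(0) = 0
G(1) = mex{0} = 1
G(2) = mex{1} = 0
G(3) = mex{0} = 1
G(4) = mex{1} = 0
G(5) = mex{0,0} = 1
G(6) = mex{1,1} = 0
G(7) = mex{0,0} = 1
G(8) = mex{1,1} = 0
G(9) = mex{0,0} = 1
G(10) = mex{1,1,0} = 2
G(11) = mex{2,0,1} = 3
G(12) = mex{3,1,0} = 2
G(13) = mex{2,0,1} = 3
P-positions are exactly the n with G(n) = 0.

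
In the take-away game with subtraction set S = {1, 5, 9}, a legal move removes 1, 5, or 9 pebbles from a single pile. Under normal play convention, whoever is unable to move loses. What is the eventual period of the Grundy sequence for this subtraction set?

2

G(0) = 0
G(1) = mex{0} = 1
G(2) = mex{1} = 0
G(3) = mex{0} = 1
G(4) = mex{1} = 0
G(5) = mex{0,0} = 1
G(6) = mex{1,1} = 0
G(7) = mex{0,0} = 1
G(8) = mex{1,1} = 0
G(9) = mex{0,0,0} = 1
G(10) = mex{1,1,1} = 0
G(11) = mex{0,0,0} = 1
G(12) = mex{1,1,1} = 0
G(13) = mex{0,0,0} = 1
G(14) = mex{1,1,1} = 0
G(n+2) = G(n) holds for n = 0,…,8 (a full window of length max(S) = 9), so the sequence is purely periodic with period 2.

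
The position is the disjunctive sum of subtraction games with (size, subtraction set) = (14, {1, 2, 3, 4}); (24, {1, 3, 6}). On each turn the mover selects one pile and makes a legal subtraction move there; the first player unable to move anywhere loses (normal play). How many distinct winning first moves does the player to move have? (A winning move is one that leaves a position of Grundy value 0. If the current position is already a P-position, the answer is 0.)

Pile A, S = {1, 2, 3, 4}:
n :  0  1  2  3  4  5  6  7  8  9 10 11 12 13 14
G :  0  1  2  3  4  0  1  2  3  4  0  1  2  3  4
G_A(14) = 4.
Pile B, S = {1, 3, 6}:
n :  0  1  2  3  4  5  6  7  8  9 10 11 12 13 14 15 16 17 18 19 20 21 22 23 24
G :  0  1  0  1  0  1  2  3  2  0  1  0  1  0  1  2  3  2  0  1  0  1  0  1  2
G_B(24) = 2.
Combined Grundy value = 4 ⊕ 2 = 6.
A winning move leaves total XOR = 0, i.e. changes one component's Grundy value g to g ⊕ X where X is the current total.
Pile A: need g' = 4⊕6 = 2. Options: 14−1→G=3, 14−2→G=2, 14−3→G=1, 14−4→G=0. Hits: 1.
Pile B: need g' = 2⊕6 = 4. Options: 24−1→G=1, 24−3→G=1, 24−6→G=0. Hits: 0.

1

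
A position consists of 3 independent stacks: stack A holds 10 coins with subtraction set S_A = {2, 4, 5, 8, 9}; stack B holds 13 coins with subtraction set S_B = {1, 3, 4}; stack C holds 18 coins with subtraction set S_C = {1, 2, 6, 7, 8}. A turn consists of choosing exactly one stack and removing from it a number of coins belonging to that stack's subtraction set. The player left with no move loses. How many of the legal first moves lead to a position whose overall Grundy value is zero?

Stack A, S = {2, 4, 5, 8, 9}:
G(0) = 0
G(1) = mex{} = 0
G(2) = mex{0} = 1
G(3) = mex{0} = 1
G(4) = mex{1,0} = 2
G(5) = mex{1,0,0} = 2
G(6) = mex{2,1,0} = 3
G(7) = mex{2,1,1} = 0
G(8) = mex{3,2,1,0} = 4
G(9) = mex{0,2,2,0,0} = 1
G(10) = mex{4,3,2,1,0} = 5
G_A(10) = 5.
Stack B, S = {1, 3, 4}:
G(0) = 0
G(1) = mex{0} = 1
G(2) = mex{1} = 0
G(3) = mex{0,0} = 1
G(4) = mex{1,1,0} = 2
G(5) = mex{2,0,1} = 3
G(6) = mex{3,1,0} = 2
G(7) = mex{2,2,1} = 0
G(8) = mex{0,3,2} = 1
G(9) = mex{1,2,3} = 0
G(10) = mex{0,0,2} = 1
G(11) = mex{1,1,0} = 2
G(12) = mex{2,0,1} = 3
G(13) = mex{3,1,0} = 2
G_B(13) = 2.
Stack C, S = {1, 2, 6, 7, 8}:
n :  0  1  2  3  4  5  6  7  8  9 10 11 12 13 14 15 16 17 18
G :  0  1  2  0  1  2  3  4  5  3  4  5  0  1  2  0  1  2  3
G_C(18) = 3.
Combined Grundy value = 5 ⊕ 2 ⊕ 3 = 4.
A winning move leaves total XOR = 0, i.e. changes one component's Grundy value g to g ⊕ X where X is the current total.
Stack A: need g' = 5⊕4 = 1. Options: 10−2→G=4, 10−4→G=3, 10−5→G=2, 10−8→G=1, 10−9→G=0. Hits: 1.
Stack B: need g' = 2⊕4 = 6. Options: 13−1→G=3, 13−3→G=1, 13−4→G=0. Hits: 0.
Stack C: need g' = 3⊕4 = 7. Options: 18−1→G=2, 18−2→G=1, 18−6→G=0, 18−7→G=5, 18−8→G=4. Hits: 0.

1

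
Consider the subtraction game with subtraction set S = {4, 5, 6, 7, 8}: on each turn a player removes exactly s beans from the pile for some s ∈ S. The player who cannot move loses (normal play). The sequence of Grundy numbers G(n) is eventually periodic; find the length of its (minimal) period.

12

n :  0  1  2  3  4  5  6  7  8  9 10 11 12 13 14 15 16 17 18 19 20 21 22 23 24 25
G :  0  0  0  0  1  1  1  1  2  2  2  2  0  0  0  0  1  1  1  1  2  2  2  2  0  0
G(n+12) = G(n) holds for n = 0,…,7 (a full window of length max(S) = 8), so the sequence is purely periodic with period 12.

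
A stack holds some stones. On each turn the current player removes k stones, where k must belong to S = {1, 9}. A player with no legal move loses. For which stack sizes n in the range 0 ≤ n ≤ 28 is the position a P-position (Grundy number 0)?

n :  0  1  2  3  4  5  6  7  8  9 10 11 12 13 14 15 16 17 18 19 20 21 22 23 24 25 26 27 28
G :  0  1  0  1  0  1  0  1  0  1  0  1  0  1  0  1  0  1  0  1  0  1  0  1  0  1  0  1  0
P-positions are exactly the n with G(n) = 0.

0, 2, 4, 6, 8, 10, 12, 14, 16, 18, 20, 22, 24, 26, 28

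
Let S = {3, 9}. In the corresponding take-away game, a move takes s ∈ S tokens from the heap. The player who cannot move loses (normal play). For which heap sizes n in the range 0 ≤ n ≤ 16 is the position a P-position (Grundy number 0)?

0, 1, 2, 6, 7, 8, 12, 13, 14

G(0) = 0
G(1) = mex{} = 0
G(2) = mex{} = 0
G(3) = mex{0} = 1
G(4) = mex{0} = 1
G(5) = mex{0} = 1
G(6) = mex{1} = 0
G(7) = mex{1} = 0
G(8) = mex{1} = 0
G(9) = mex{0,0} = 1
G(10) = mex{0,0} = 1
G(11) = mex{0,0} = 1
G(12) = mex{1,1} = 0
G(13) = mex{1,1} = 0
G(14) = mex{1,1} = 0
G(15) = mex{0,0} = 1
G(16) = mex{0,0} = 1
P-positions are exactly the n with G(n) = 0.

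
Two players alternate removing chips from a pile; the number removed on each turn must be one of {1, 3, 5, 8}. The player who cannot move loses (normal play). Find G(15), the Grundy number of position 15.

n :  0  1  2  3  4  5  6  7  8  9 10 11 12 13 14 15
G :  0  1  0  1  0  1  0  1  2  3  2  3  2  0  1  0

0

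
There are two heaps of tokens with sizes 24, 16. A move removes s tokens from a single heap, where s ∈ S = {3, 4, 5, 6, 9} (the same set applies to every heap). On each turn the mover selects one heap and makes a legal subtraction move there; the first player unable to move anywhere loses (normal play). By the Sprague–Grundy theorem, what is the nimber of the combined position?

1

All heaps use S = {3, 4, 5, 6, 9}:
n :  0  1  2  3  4  5  6  7  8  9 10 11 12 13 14 15 16 17 18 19 20 21 22 23 24
G :  0  0  0  1  1  1  2  2  2  3  3  3  0  0  0  1  1  1  2  2  2  3  3  3  0
Heap A: G(24) = 0.
Heap B: G(16) = 1.
Combined Grundy value = 0 ⊕ 1 = 1.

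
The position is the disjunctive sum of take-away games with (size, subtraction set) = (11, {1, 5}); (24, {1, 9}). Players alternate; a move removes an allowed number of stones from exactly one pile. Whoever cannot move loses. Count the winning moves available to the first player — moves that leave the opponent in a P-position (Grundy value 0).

Pile A, S = {1, 5}:
G(0) = 0
G(1) = mex{0} = 1
G(2) = mex{1} = 0
G(3) = mex{0} = 1
G(4) = mex{1} = 0
G(5) = mex{0,0} = 1
G(6) = mex{1,1} = 0
G(7) = mex{0,0} = 1
G(8) = mex{1,1} = 0
G(9) = mex{0,0} = 1
G(10) = mex{1,1} = 0
G(11) = mex{0,0} = 1
G_A(11) = 1.
Pile B, S = {1, 9}:
n :  0  1  2  3  4  5  6  7  8  9 10 11 12 13 14 15 16 17 18 19 20 21 22 23 24
G :  0  1  0  1  0  1  0  1  0  1  0  1  0  1  0  1  0  1  0  1  0  1  0  1  0
G_B(24) = 0.
Combined Grundy value = 1 ⊕ 0 = 1.
A winning move leaves total XOR = 0, i.e. changes one component's Grundy value g to g ⊕ X where X is the current total.
Pile A: need g' = 1⊕1 = 0. Options: 11−1→G=0, 11−5→G=0. Hits: 2.
Pile B: need g' = 0⊕1 = 1. Options: 24−1→G=1, 24−9→G=1. Hits: 2.

4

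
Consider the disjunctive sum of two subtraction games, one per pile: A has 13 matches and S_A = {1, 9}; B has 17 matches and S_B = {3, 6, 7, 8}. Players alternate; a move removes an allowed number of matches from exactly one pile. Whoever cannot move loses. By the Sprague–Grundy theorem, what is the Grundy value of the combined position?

3

Pile A, S = {1, 9}:
G(0) = 0
G(1) = mex{0} = 1
G(2) = mex{1} = 0
G(3) = mex{0} = 1
G(4) = mex{1} = 0
G(5) = mex{0} = 1
G(6) = mex{1} = 0
G(7) = mex{0} = 1
G(8) = mex{1} = 0
G(9) = mex{0,0} = 1
G(10) = mex{1,1} = 0
G(11) = mex{0,0} = 1
G(12) = mex{1,1} = 0
G(13) = mex{0,0} = 1
G_A(13) = 1.
Pile B, S = {3, 6, 7, 8}:
G(0) = 0
G(1) = mex{} = 0
G(2) = mex{} = 0
G(3) = mex{0} = 1
G(4) = mex{0} = 1
G(5) = mex{0} = 1
G(6) = mex{1,0} = 2
G(7) = mex{1,0,0} = 2
G(8) = mex{1,0,0,0} = 2
G(9) = mex{2,1,0,0} = 3
G(10) = mex{2,1,1,0} = 3
G(11) = mex{2,1,1,1} = 0
G(12) = mex{3,2,1,1} = 0
G(13) = mex{3,2,2,1} = 0
G(14) = mex{0,2,2,2} = 1
G(15) = mex{0,3,2,2} = 1
G(16) = mex{0,3,3,2} = 1
G(17) = mex{1,0,3,3} = 2
G_B(17) = 2.
Combined Grundy value = 1 ⊕ 2 = 3.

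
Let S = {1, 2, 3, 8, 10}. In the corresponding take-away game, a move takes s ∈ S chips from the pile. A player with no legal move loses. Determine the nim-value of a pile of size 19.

n :  0  1  2  3  4  5  6  7  8  9 10 11 12 13 14 15 16 17 18 19
G :  0  1  2  3  0  1  2  3  4  0  1  2  3  0  1  2  3  4  0  1

1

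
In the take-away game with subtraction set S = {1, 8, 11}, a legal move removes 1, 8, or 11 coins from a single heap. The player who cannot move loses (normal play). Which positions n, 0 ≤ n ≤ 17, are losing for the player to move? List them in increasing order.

0, 2, 4, 6, 9, 16

G(0) = 0
G(1) = mex{0} = 1
G(2) = mex{1} = 0
G(3) = mex{0} = 1
G(4) = mex{1} = 0
G(5) = mex{0} = 1
G(6) = mex{1} = 0
G(7) = mex{0} = 1
G(8) = mex{1,0} = 2
G(9) = mex{2,1} = 0
G(10) = mex{0,0} = 1
G(11) = mex{1,1,0} = 2
G(12) = mex{2,0,1} = 3
G(13) = mex{3,1,0} = 2
G(14) = mex{2,0,1} = 3
G(15) = mex{3,1,0} = 2
G(16) = mex{2,2,1} = 0
G(17) = mex{0,0,0} = 1
P-positions are exactly the n with G(n) = 0.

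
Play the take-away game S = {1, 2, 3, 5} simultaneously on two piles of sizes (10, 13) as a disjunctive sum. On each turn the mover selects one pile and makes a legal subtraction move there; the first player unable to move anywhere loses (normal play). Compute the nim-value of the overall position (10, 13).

All piles use S = {1, 2, 3, 5}:
G(0) = 0
G(1) = mex{0} = 1
G(2) = mex{1,0} = 2
G(3) = mex{2,1,0} = 3
G(4) = mex{3,2,1} = 0
G(5) = mex{0,3,2,0} = 1
G(6) = mex{1,0,3,1} = 2
G(7) = mex{2,1,0,2} = 3
G(8) = mex{3,2,1,3} = 0
G(9) = mex{0,3,2,0} = 1
G(10) = mex{1,0,3,1} = 2
G(11) = mex{2,1,0,2} = 3
G(12) = mex{3,2,1,3} = 0
G(13) = mex{0,3,2,0} = 1
Pile A: G(10) = 2.
Pile B: G(13) = 1.
Combined Grundy value = 2 ⊕ 1 = 3.

3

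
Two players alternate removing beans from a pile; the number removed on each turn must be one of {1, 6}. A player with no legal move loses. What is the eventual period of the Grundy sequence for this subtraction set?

n :  0  1  2  3  4  5  6  7  8  9 10 11 12 13 14 15
G :  0  1  0  1  0  1  2  0  1  0  1  0  1  2  0  1
G(n+7) = G(n) holds for n = 0,…,5 (a full window of length max(S) = 6), so the sequence is purely periodic with period 7.

7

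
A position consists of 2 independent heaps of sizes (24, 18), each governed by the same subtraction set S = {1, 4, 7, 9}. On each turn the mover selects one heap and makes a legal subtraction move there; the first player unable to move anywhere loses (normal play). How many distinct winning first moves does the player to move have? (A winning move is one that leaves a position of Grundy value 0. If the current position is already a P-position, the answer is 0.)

All heaps use S = {1, 4, 7, 9}:
G(0) = 0
G(1) = mex{0} = 1
G(2) = mex{1} = 0
G(3) = mex{0} = 1
G(4) = mex{1,0} = 2
G(5) = mex{2,1} = 0
G(6) = mex{0,0} = 1
G(7) = mex{1,1,0} = 2
G(8) = mex{2,2,1} = 0
G(9) = mex{0,0,0,0} = 1
G(10) = mex{1,1,1,1} = 0
G(11) = mex{0,2,2,0} = 1
G(12) = mex{1,0,0,1} = 2
G(13) = mex{2,1,1,2} = 0
G(14) = mex{0,0,2,0} = 1
G(15) = mex{1,1,0,1} = 2
G(16) = mex{2,2,1,2} = 0
G(17) = mex{0,0,0,0} = 1
G(18) = mex{1,1,1,1} = 0
G(19) = mex{0,2,2,0} = 1
G(20) = mex{1,0,0,1} = 2
G(21) = mex{2,1,1,2} = 0
G(22) = mex{0,0,2,0} = 1
G(23) = mex{1,1,0,1} = 2
G(24) = mex{2,2,1,2} = 0
Heap A: G(24) = 0.
Heap B: G(18) = 0.
Combined Grundy value = 0 ⊕ 0 = 0.
A winning move leaves total XOR = 0, i.e. changes one component's Grundy value g to g ⊕ X where X is the current total.
Heap A: target g' = 0⊕0 = 0, but every legal move changes the Grundy value (mex property), so 0 moves.
Heap B: target g' = 0⊕0 = 0, but every legal move changes the Grundy value (mex property), so 0 moves.

0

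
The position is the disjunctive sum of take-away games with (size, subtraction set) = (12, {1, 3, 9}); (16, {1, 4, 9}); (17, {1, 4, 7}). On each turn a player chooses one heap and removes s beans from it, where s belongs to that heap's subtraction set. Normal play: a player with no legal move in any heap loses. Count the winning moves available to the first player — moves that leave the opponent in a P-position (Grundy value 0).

Heap A, S = {1, 3, 9}:
n :  0  1  2  3  4  5  6  7  8  9 10 11 12
G :  0  1  0  1  0  1  0  1  0  1  0  1  0
G_A(12) = 0.
Heap B, S = {1, 4, 9}:
n :  0  1  2  3  4  5  6  7  8  9 10 11 12 13 14 15 16
G :  0  1  0  1  2  0  1  0  1  2  0  1  0  1  2  0  1
G_B(16) = 1.
Heap C, S = {1, 4, 7}:
G(0) = 0
G(1) = mex{0} = 1
G(2) = mex{1} = 0
G(3) = mex{0} = 1
G(4) = mex{1,0} = 2
G(5) = mex{2,1} = 0
G(6) = mex{0,0} = 1
G(7) = mex{1,1,0} = 2
G(8) = mex{2,2,1} = 0
G(9) = mex{0,0,0} = 1
G(10) = mex{1,1,1} = 0
G(11) = mex{0,2,2} = 1
G(12) = mex{1,0,0} = 2
G(13) = mex{2,1,1} = 0
G(14) = mex{0,0,2} = 1
G(15) = mex{1,1,0} = 2
G(16) = mex{2,2,1} = 0
G(17) = mex{0,0,0} = 1
G_C(17) = 1.
Combined Grundy value = 0 ⊕ 1 ⊕ 1 = 0.
A winning move leaves total XOR = 0, i.e. changes one component's Grundy value g to g ⊕ X where X is the current total.
Heap A: target g' = 0⊕0 = 0, but every legal move changes the Grundy value (mex property), so 0 moves.
Heap B: target g' = 1⊕0 = 1, but every legal move changes the Grundy value (mex property), so 0 moves.
Heap C: target g' = 1⊕0 = 1, but every legal move changes the Grundy value (mex property), so 0 moves.

0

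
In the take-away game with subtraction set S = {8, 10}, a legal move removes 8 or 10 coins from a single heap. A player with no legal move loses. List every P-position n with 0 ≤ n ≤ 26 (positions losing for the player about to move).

n :  0  1  2  3  4  5  6  7  8  9 10 11 12 13 14 15 16 17 18 19 20 21 22 23 24 25 26
G :  0  0  0  0  0  0  0  0  1  1  1  1  1  1  1  1  2  2  0  0  0  0  0  0  0  0  1
P-positions are exactly the n with G(n) = 0.

0, 1, 2, 3, 4, 5, 6, 7, 18, 19, 20, 21, 22, 23, 24, 25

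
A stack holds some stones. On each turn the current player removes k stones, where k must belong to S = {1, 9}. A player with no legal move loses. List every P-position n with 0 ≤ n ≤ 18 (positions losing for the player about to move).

G(0) = 0
G(1) = mex{0} = 1
G(2) = mex{1} = 0
G(3) = mex{0} = 1
G(4) = mex{1} = 0
G(5) = mex{0} = 1
G(6) = mex{1} = 0
G(7) = mex{0} = 1
G(8) = mex{1} = 0
G(9) = mex{0,0} = 1
G(10) = mex{1,1} = 0
G(11) = mex{0,0} = 1
G(12) = mex{1,1} = 0
G(13) = mex{0,0} = 1
G(14) = mex{1,1} = 0
G(15) = mex{0,0} = 1
G(16) = mex{1,1} = 0
G(17) = mex{0,0} = 1
G(18) = mex{1,1} = 0
P-positions are exactly the n with G(n) = 0.

0, 2, 4, 6, 8, 10, 12, 14, 16, 18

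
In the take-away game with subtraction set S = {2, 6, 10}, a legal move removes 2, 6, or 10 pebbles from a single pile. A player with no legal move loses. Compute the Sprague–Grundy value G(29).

G(0) = 0
G(1) = mex{} = 0
G(2) = mex{0} = 1
G(3) = mex{0} = 1
G(4) = mex{1} = 0
G(5) = mex{1} = 0
G(6) = mex{0,0} = 1
G(7) = mex{0,0} = 1
G(8) = mex{1,1} = 0
G(9) = mex{1,1} = 0
G(10) = mex{0,0,0} = 1
G(11) = mex{0,0,0} = 1
G(12) = mex{1,1,1} = 0
G(13) = mex{1,1,1} = 0
G(14) = mex{0,0,0} = 1
G(15) = mex{0,0,0} = 1
G(16) = mex{1,1,1} = 0
G(17) = mex{1,1,1} = 0
G(18) = mex{0,0,0} = 1
G(19) = mex{0,0,0} = 1
G(20) = mex{1,1,1} = 0
G(21) = mex{1,1,1} = 0
G(22) = mex{0,0,0} = 1
G(23) = mex{0,0,0} = 1
G(24) = mex{1,1,1} = 0
G(25) = mex{1,1,1} = 0
G(26) = mex{0,0,0} = 1
G(27) = mex{0,0,0} = 1
G(28) = mex{1,1,1} = 0
G(29) = mex{1,1,1} = 0

0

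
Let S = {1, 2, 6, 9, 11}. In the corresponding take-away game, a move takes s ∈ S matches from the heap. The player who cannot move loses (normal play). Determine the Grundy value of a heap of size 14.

G(0) = 0
G(1) = mex{0} = 1
G(2) = mex{1,0} = 2
G(3) = mex{2,1} = 0
G(4) = mex{0,2} = 1
G(5) = mex{1,0} = 2
G(6) = mex{2,1,0} = 3
G(7) = mex{3,2,1} = 0
G(8) = mex{0,3,2} = 1
G(9) = mex{1,0,0,0} = 2
G(10) = mex{2,1,1,1} = 0
G(11) = mex{0,2,2,2,0} = 1
G(12) = mex{1,0,3,0,1} = 2
G(13) = mex{2,1,0,1,2} = 3
G(14) = mex{3,2,1,2,0} = 4

4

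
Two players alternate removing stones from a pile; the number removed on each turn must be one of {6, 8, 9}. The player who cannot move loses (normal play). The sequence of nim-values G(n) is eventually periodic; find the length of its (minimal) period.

15

n :  0  1  2  3  4  5  6  7  8  9 10 11 12 13 14 15 16 17 18 19 20 21 22 23 24 25 26 27 28 29 30 31
G :  0  0  0  0  0  0  1  1  1  1  1  1  2  2  2  0  0  0  0  0  0  1  1  1  1  1  1  2  2  2  0  0
G(n+15) = G(n) holds for n = 0,…,8 (a full window of length max(S) = 9), so the sequence is purely periodic with period 15.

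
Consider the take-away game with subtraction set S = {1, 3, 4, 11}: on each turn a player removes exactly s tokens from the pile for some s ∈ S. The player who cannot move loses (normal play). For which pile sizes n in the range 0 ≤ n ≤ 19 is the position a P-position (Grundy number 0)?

0, 2, 7, 9, 14, 16

n :  0  1  2  3  4  5  6  7  8  9 10 11 12 13 14 15 16 17 18 19
G :  0  1  0  1  2  3  2  0  1  0  1  2  3  2  0  1  0  1  2  3
P-positions are exactly the n with G(n) = 0.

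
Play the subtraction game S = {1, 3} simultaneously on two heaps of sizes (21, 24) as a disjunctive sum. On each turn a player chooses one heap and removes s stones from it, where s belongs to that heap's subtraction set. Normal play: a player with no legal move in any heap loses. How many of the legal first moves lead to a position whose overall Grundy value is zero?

4

All heaps use S = {1, 3}:
G(0) = 0
G(1) = mex{0} = 1
G(2) = mex{1} = 0
G(3) = mex{0,0} = 1
G(4) = mex{1,1} = 0
G(5) = mex{0,0} = 1
G(6) = mex{1,1} = 0
G(7) = mex{0,0} = 1
G(8) = mex{1,1} = 0
G(9) = mex{0,0} = 1
G(10) = mex{1,1} = 0
G(11) = mex{0,0} = 1
G(12) = mex{1,1} = 0
G(13) = mex{0,0} = 1
G(14) = mex{1,1} = 0
G(15) = mex{0,0} = 1
G(16) = mex{1,1} = 0
G(17) = mex{0,0} = 1
G(18) = mex{1,1} = 0
G(19) = mex{0,0} = 1
G(20) = mex{1,1} = 0
G(21) = mex{0,0} = 1
G(22) = mex{1,1} = 0
G(23) = mex{0,0} = 1
G(24) = mex{1,1} = 0
Heap A: G(21) = 1.
Heap B: G(24) = 0.
Combined Grundy value = 1 ⊕ 0 = 1.
A winning move leaves total XOR = 0, i.e. changes one component's Grundy value g to g ⊕ X where X is the current total.
Heap A: need g' = 1⊕1 = 0. Options: 21−1→G=0, 21−3→G=0. Hits: 2.
Heap B: need g' = 0⊕1 = 1. Options: 24−1→G=1, 24−3→G=1. Hits: 2.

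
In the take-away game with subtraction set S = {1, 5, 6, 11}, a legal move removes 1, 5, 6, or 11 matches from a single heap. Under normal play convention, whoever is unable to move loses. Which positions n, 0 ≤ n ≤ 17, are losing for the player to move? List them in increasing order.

G(0) = 0
G(1) = mex{0} = 1
G(2) = mex{1} = 0
G(3) = mex{0} = 1
G(4) = mex{1} = 0
G(5) = mex{0,0} = 1
G(6) = mex{1,1,0} = 2
G(7) = mex{2,0,1} = 3
G(8) = mex{3,1,0} = 2
G(9) = mex{2,0,1} = 3
G(10) = mex{3,1,0} = 2
G(11) = mex{2,2,1,0} = 3
G(12) = mex{3,3,2,1} = 0
G(13) = mex{0,2,3,0} = 1
G(14) = mex{1,3,2,1} = 0
G(15) = mex{0,2,3,0} = 1
G(16) = mex{1,3,2,1} = 0
G(17) = mex{0,0,3,2} = 1
P-positions are exactly the n with G(n) = 0.

0, 2, 4, 12, 14, 16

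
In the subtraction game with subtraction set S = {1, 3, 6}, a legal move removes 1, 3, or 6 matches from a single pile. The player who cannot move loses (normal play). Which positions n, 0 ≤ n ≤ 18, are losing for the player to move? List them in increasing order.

G(0) = 0
G(1) = mex{0} = 1
G(2) = mex{1} = 0
G(3) = mex{0,0} = 1
G(4) = mex{1,1} = 0
G(5) = mex{0,0} = 1
G(6) = mex{1,1,0} = 2
G(7) = mex{2,0,1} = 3
G(8) = mex{3,1,0} = 2
G(9) = mex{2,2,1} = 0
G(10) = mex{0,3,0} = 1
G(11) = mex{1,2,1} = 0
G(12) = mex{0,0,2} = 1
G(13) = mex{1,1,3} = 0
G(14) = mex{0,0,2} = 1
G(15) = mex{1,1,0} = 2
G(16) = mex{2,0,1} = 3
G(17) = mex{3,1,0} = 2
G(18) = mex{2,2,1} = 0
P-positions are exactly the n with G(n) = 0.

0, 2, 4, 9, 11, 13, 18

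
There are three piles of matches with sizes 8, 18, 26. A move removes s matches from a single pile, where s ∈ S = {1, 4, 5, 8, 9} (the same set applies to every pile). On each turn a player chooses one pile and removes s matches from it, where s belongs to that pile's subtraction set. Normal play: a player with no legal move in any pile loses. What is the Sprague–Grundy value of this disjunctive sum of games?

All piles use S = {1, 4, 5, 8, 9}:
G(0) = 0
G(1) = mex{0} = 1
G(2) = mex{1} = 0
G(3) = mex{0} = 1
G(4) = mex{1,0} = 2
G(5) = mex{2,1,0} = 3
G(6) = mex{3,0,1} = 2
G(7) = mex{2,1,0} = 3
G(8) = mex{3,2,1,0} = 4
G(9) = mex{4,3,2,1,0} = 5
G(10) = mex{5,2,3,0,1} = 4
G(11) = mex{4,3,2,1,0} = 5
G(12) = mex{5,4,3,2,1} = 0
G(13) = mex{0,5,4,3,2} = 1
G(14) = mex{1,4,5,2,3} = 0
G(15) = mex{0,5,4,3,2} = 1
G(16) = mex{1,0,5,4,3} = 2
G(17) = mex{2,1,0,5,4} = 3
G(18) = mex{3,0,1,4,5} = 2
G(19) = mex{2,1,0,5,4} = 3
G(20) = mex{3,2,1,0,5} = 4
G(21) = mex{4,3,2,1,0} = 5
G(22) = mex{5,2,3,0,1} = 4
G(23) = mex{4,3,2,1,0} = 5
G(24) = mex{5,4,3,2,1} = 0
G(25) = mex{0,5,4,3,2} = 1
G(26) = mex{1,4,5,2,3} = 0
Pile A: G(8) = 4.
Pile B: G(18) = 2.
Pile C: G(26) = 0.
Combined Grundy value = 4 ⊕ 2 ⊕ 0 = 6.

6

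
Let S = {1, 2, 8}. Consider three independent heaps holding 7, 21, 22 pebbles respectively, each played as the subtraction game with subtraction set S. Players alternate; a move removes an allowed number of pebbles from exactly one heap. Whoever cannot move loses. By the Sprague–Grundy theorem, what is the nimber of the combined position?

0

All heaps use S = {1, 2, 8}:
n :  0  1  2  3  4  5  6  7  8  9 10 11 12 13 14 15 16 17 18 19 20 21 22
G :  0  1  2  0  1  2  0  1  2  0  1  2  0  1  2  0  1  2  0  1  2  0  1
Heap A: G(7) = 1.
Heap B: G(21) = 0.
Heap C: G(22) = 1.
Combined Grundy value = 1 ⊕ 0 ⊕ 1 = 0.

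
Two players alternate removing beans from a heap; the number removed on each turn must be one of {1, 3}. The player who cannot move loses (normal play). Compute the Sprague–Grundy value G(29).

1

n :  0  1  2  3  4  5  6  7  8  9 10 11 12 13 14 15 16 17 18 19 20 21 22 23 24 25 26 27 28 29
G :  0  1  0  1  0  1  0  1  0  1  0  1  0  1  0  1  0  1  0  1  0  1  0  1  0  1  0  1  0  1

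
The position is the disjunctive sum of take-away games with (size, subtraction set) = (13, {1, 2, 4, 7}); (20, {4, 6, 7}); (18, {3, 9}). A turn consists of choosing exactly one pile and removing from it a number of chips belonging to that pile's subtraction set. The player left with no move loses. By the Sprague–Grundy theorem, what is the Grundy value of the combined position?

3

Pile A, S = {1, 2, 4, 7}:
G(0) = 0
G(1) = mex{0} = 1
G(2) = mex{1,0} = 2
G(3) = mex{2,1} = 0
G(4) = mex{0,2,0} = 1
G(5) = mex{1,0,1} = 2
G(6) = mex{2,1,2} = 0
G(7) = mex{0,2,0,0} = 1
G(8) = mex{1,0,1,1} = 2
G(9) = mex{2,1,2,2} = 0
G(10) = mex{0,2,0,0} = 1
G(11) = mex{1,0,1,1} = 2
G(12) = mex{2,1,2,2} = 0
G(13) = mex{0,2,0,0} = 1
G_A(13) = 1.
Pile B, S = {4, 6, 7}:
G(0) = 0
G(1) = mex{} = 0
G(2) = mex{} = 0
G(3) = mex{} = 0
G(4) = mex{0} = 1
G(5) = mex{0} = 1
G(6) = mex{0,0} = 1
G(7) = mex{0,0,0} = 1
G(8) = mex{1,0,0} = 2
G(9) = mex{1,0,0} = 2
G(10) = mex{1,1,0} = 2
G(11) = mex{1,1,1} = 0
G(12) = mex{2,1,1} = 0
G(13) = mex{2,1,1} = 0
G(14) = mex{2,2,1} = 0
G(15) = mex{0,2,2} = 1
G(16) = mex{0,2,2} = 1
G(17) = mex{0,0,2} = 1
G(18) = mex{0,0,0} = 1
G(19) = mex{1,0,0} = 2
G(20) = mex{1,0,0} = 2
G_B(20) = 2.
Pile C, S = {3, 9}:
G(0) = 0
G(1) = mex{} = 0
G(2) = mex{} = 0
G(3) = mex{0} = 1
G(4) = mex{0} = 1
G(5) = mex{0} = 1
G(6) = mex{1} = 0
G(7) = mex{1} = 0
G(8) = mex{1} = 0
G(9) = mex{0,0} = 1
G(10) = mex{0,0} = 1
G(11) = mex{0,0} = 1
G(12) = mex{1,1} = 0
G(13) = mex{1,1} = 0
G(14) = mex{1,1} = 0
G(15) = mex{0,0} = 1
G(16) = mex{0,0} = 1
G(17) = mex{0,0} = 1
G(18) = mex{1,1} = 0
G_C(18) = 0.
Combined Grundy value = 1 ⊕ 2 ⊕ 0 = 3.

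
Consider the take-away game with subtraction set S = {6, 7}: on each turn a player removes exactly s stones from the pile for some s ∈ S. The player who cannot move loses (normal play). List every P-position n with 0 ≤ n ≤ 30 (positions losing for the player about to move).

G(0) = 0
G(1) = mex{} = 0
G(2) = mex{} = 0
G(3) = mex{} = 0
G(4) = mex{} = 0
G(5) = mex{} = 0
G(6) = mex{0} = 1
G(7) = mex{0,0} = 1
G(8) = mex{0,0} = 1
G(9) = mex{0,0} = 1
G(10) = mex{0,0} = 1
G(11) = mex{0,0} = 1
G(12) = mex{1,0} = 2
G(13) = mex{1,1} = 0
G(14) = mex{1,1} = 0
G(15) = mex{1,1} = 0
G(16) = mex{1,1} = 0
G(17) = mex{1,1} = 0
G(18) = mex{2,1} = 0
G(19) = mex{0,2} = 1
G(20) = mex{0,0} = 1
G(21) = mex{0,0} = 1
G(22) = mex{0,0} = 1
G(23) = mex{0,0} = 1
G(24) = mex{0,0} = 1
G(25) = mex{1,0} = 2
G(26) = mex{1,1} = 0
G(27) = mex{1,1} = 0
G(28) = mex{1,1} = 0
G(29) = mex{1,1} = 0
G(30) = mex{1,1} = 0
P-positions are exactly the n with G(n) = 0.

0, 1, 2, 3, 4, 5, 13, 14, 15, 16, 17, 18, 26, 27, 28, 29, 30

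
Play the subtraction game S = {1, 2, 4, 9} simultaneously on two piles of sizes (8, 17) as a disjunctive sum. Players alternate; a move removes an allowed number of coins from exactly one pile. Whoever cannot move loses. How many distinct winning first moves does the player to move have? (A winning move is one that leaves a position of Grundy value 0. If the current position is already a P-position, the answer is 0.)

4

All piles use S = {1, 2, 4, 9}:
G(0) = 0
G(1) = mex{0} = 1
G(2) = mex{1,0} = 2
G(3) = mex{2,1} = 0
G(4) = mex{0,2,0} = 1
G(5) = mex{1,0,1} = 2
G(6) = mex{2,1,2} = 0
G(7) = mex{0,2,0} = 1
G(8) = mex{1,0,1} = 2
G(9) = mex{2,1,2,0} = 3
G(10) = mex{3,2,0,1} = 4
G(11) = mex{4,3,1,2} = 0
G(12) = mex{0,4,2,0} = 1
G(13) = mex{1,0,3,1} = 2
G(14) = mex{2,1,4,2} = 0
G(15) = mex{0,2,0,0} = 1
G(16) = mex{1,0,1,1} = 2
G(17) = mex{2,1,2,2} = 0
Pile A: G(8) = 2.
Pile B: G(17) = 0.
Combined Grundy value = 2 ⊕ 0 = 2.
A winning move leaves total XOR = 0, i.e. changes one component's Grundy value g to g ⊕ X where X is the current total.
Pile A: need g' = 2⊕2 = 0. Options: 8−1→G=1, 8−2→G=0, 8−4→G=1. Hits: 1.
Pile B: need g' = 0⊕2 = 2. Options: 17−1→G=2, 17−2→G=1, 17−4→G=2, 17−9→G=2. Hits: 3.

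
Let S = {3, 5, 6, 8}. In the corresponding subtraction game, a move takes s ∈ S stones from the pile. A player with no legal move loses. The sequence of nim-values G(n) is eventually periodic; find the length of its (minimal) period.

n :  0  1  2  3  4  5  6  7  8  9 10 11 12 13 14 15 16 17 18 19 20 21 22 23
G :  0  0  0  1  1  1  2  2  2  3  3  0  0  0  1  1  1  2  2  2  3  3  0  0
G(n+11) = G(n) holds for n = 0,…,7 (a full window of length max(S) = 8), so the sequence is purely periodic with period 11.

11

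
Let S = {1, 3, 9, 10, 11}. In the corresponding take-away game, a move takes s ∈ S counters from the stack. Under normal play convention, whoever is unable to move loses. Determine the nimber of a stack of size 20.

n :  0  1  2  3  4  5  6  7  8  9 10 11 12 13 14 15 16 17 18 19 20
G :  0  1  0  1  0  1  0  1  0  1  2  3  2  3  2  3  2  3  2  3  0

0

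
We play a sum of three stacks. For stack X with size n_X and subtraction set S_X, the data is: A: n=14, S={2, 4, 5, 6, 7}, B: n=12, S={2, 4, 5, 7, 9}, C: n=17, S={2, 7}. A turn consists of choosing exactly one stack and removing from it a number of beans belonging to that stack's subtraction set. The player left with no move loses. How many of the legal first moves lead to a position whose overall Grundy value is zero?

Stack A, S = {2, 4, 5, 6, 7}:
G(0) = 0
G(1) = mex{} = 0
G(2) = mex{0} = 1
G(3) = mex{0} = 1
G(4) = mex{1,0} = 2
G(5) = mex{1,0,0} = 2
G(6) = mex{2,1,0,0} = 3
G(7) = mex{2,1,1,0,0} = 3
G(8) = mex{3,2,1,1,0} = 4
G(9) = mex{3,2,2,1,1} = 0
G(10) = mex{4,3,2,2,1} = 0
G(11) = mex{0,3,3,2,2} = 1
G(12) = mex{0,4,3,3,2} = 1
G(13) = mex{1,0,4,3,3} = 2
G(14) = mex{1,0,0,4,3} = 2
G_A(14) = 2.
Stack B, S = {2, 4, 5, 7, 9}:
n :  0  1  2  3  4  5  6  7  8  9 10 11 12
G :  0  0  1  1  2  2  3  3  4  4  5  0  0
G_B(12) = 0.
Stack C, S = {2, 7}:
G(0) = 0
G(1) = mex{} = 0
G(2) = mex{0} = 1
G(3) = mex{0} = 1
G(4) = mex{1} = 0
G(5) = mex{1} = 0
G(6) = mex{0} = 1
G(7) = mex{0,0} = 1
G(8) = mex{1,0} = 2
G(9) = mex{1,1} = 0
G(10) = mex{2,1} = 0
G(11) = mex{0,0} = 1
G(12) = mex{0,0} = 1
G(13) = mex{1,1} = 0
G(14) = mex{1,1} = 0
G(15) = mex{0,2} = 1
G(16) = mex{0,0} = 1
G(17) = mex{1,0} = 2
G_C(17) = 2.
Combined Grundy value = 2 ⊕ 0 ⊕ 2 = 0.
A winning move leaves total XOR = 0, i.e. changes one component's Grundy value g to g ⊕ X where X is the current total.
Stack A: target g' = 2⊕0 = 2, but every legal move changes the Grundy value (mex property), so 0 moves.
Stack B: target g' = 0⊕0 = 0, but every legal move changes the Grundy value (mex property), so 0 moves.
Stack C: target g' = 2⊕0 = 2, but every legal move changes the Grundy value (mex property), so 0 moves.

0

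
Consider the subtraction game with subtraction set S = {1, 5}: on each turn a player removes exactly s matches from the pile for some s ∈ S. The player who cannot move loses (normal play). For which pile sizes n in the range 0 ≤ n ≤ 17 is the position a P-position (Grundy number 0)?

G(0) = 0
G(1) = mex{0} = 1
G(2) = mex{1} = 0
G(3) = mex{0} = 1
G(4) = mex{1} = 0
G(5) = mex{0,0} = 1
G(6) = mex{1,1} = 0
G(7) = mex{0,0} = 1
G(8) = mex{1,1} = 0
G(9) = mex{0,0} = 1
G(10) = mex{1,1} = 0
G(11) = mex{0,0} = 1
G(12) = mex{1,1} = 0
G(13) = mex{0,0} = 1
G(14) = mex{1,1} = 0
G(15) = mex{0,0} = 1
G(16) = mex{1,1} = 0
G(17) = mex{0,0} = 1
P-positions are exactly the n with G(n) = 0.

0, 2, 4, 6, 8, 10, 12, 14, 16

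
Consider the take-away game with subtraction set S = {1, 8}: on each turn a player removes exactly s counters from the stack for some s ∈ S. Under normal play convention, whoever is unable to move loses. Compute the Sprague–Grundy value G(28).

1

G(0) = 0
G(1) = mex{0} = 1
G(2) = mex{1} = 0
G(3) = mex{0} = 1
G(4) = mex{1} = 0
G(5) = mex{0} = 1
G(6) = mex{1} = 0
G(7) = mex{0} = 1
G(8) = mex{1,0} = 2
G(9) = mex{2,1} = 0
G(10) = mex{0,0} = 1
G(11) = mex{1,1} = 0
G(12) = mex{0,0} = 1
G(13) = mex{1,1} = 0
G(14) = mex{0,0} = 1
G(15) = mex{1,1} = 0
G(16) = mex{0,2} = 1
G(17) = mex{1,0} = 2
G(18) = mex{2,1} = 0
G(19) = mex{0,0} = 1
G(20) = mex{1,1} = 0
G(21) = mex{0,0} = 1
G(22) = mex{1,1} = 0
G(23) = mex{0,0} = 1
G(24) = mex{1,1} = 0
G(25) = mex{0,2} = 1
G(26) = mex{1,0} = 2
G(27) = mex{2,1} = 0
G(28) = mex{0,0} = 1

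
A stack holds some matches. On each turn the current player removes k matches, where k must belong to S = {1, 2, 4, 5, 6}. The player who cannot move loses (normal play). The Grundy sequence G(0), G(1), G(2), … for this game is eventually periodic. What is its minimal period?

G(0) = 0
G(1) = mex{0} = 1
G(2) = mex{1,0} = 2
G(3) = mex{2,1} = 0
G(4) = mex{0,2,0} = 1
G(5) = mex{1,0,1,0} = 2
G(6) = mex{2,1,2,1,0} = 3
G(7) = mex{3,2,0,2,1} = 4
G(8) = mex{4,3,1,0,2} = 5
G(9) = mex{5,4,2,1,0} = 3
G(10) = mex{3,5,3,2,1} = 0
G(11) = mex{0,3,4,3,2} = 1
G(12) = mex{1,0,5,4,3} = 2
G(13) = mex{2,1,3,5,4} = 0
G(14) = mex{0,2,0,3,5} = 1
G(15) = mex{1,0,1,0,3} = 2
G(16) = mex{2,1,2,1,0} = 3
G(17) = mex{3,2,0,2,1} = 4
G(18) = mex{4,3,1,0,2} = 5
G(19) = mex{5,4,2,1,0} = 3
G(20) = mex{3,5,3,2,1} = 0
G(21) = mex{0,3,4,3,2} = 1
G(n+10) = G(n) holds for n = 0,…,5 (a full window of length max(S) = 6), so the sequence is purely periodic with period 10.

10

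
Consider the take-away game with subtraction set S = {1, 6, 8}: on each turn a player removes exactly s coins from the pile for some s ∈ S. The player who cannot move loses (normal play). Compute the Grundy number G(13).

n :  0  1  2  3  4  5  6  7  8  9 10 11 12 13
G :  0  1  0  1  0  1  2  0  1  0  1  0  1  2

2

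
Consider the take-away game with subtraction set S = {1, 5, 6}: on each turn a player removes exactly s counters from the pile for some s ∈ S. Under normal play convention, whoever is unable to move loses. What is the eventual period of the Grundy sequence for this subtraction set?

G(0) = 0
G(1) = mex{0} = 1
G(2) = mex{1} = 0
G(3) = mex{0} = 1
G(4) = mex{1} = 0
G(5) = mex{0,0} = 1
G(6) = mex{1,1,0} = 2
G(7) = mex{2,0,1} = 3
G(8) = mex{3,1,0} = 2
G(9) = mex{2,0,1} = 3
G(10) = mex{3,1,0} = 2
G(11) = mex{2,2,1} = 0
G(12) = mex{0,3,2} = 1
G(13) = mex{1,2,3} = 0
G(14) = mex{0,3,2} = 1
G(15) = mex{1,2,3} = 0
G(16) = mex{0,0,2} = 1
G(17) = mex{1,1,0} = 2
G(18) = mex{2,0,1} = 3
G(19) = mex{3,1,0} = 2
G(20) = mex{2,0,1} = 3
G(21) = mex{3,1,0} = 2
G(22) = mex{2,2,1} = 0
G(23) = mex{0,3,2} = 1
G(n+11) = G(n) holds for n = 0,…,5 (a full window of length max(S) = 6), so the sequence is purely periodic with period 11.

11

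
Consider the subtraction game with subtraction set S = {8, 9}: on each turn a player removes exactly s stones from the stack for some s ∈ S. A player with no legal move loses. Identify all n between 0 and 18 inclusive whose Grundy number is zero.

0, 1, 2, 3, 4, 5, 6, 7, 17, 18

n :  0  1  2  3  4  5  6  7  8  9 10 11 12 13 14 15 16 17 18
G :  0  0  0  0  0  0  0  0  1  1  1  1  1  1  1  1  2  0  0
P-positions are exactly the n with G(n) = 0.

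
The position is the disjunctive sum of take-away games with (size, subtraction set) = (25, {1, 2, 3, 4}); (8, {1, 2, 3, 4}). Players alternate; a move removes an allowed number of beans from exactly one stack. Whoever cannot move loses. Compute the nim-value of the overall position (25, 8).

Stack A, S = {1, 2, 3, 4}:
G(0) = 0
G(1) = mex{0} = 1
G(2) = mex{1,0} = 2
G(3) = mex{2,1,0} = 3
G(4) = mex{3,2,1,0} = 4
G(5) = mex{4,3,2,1} = 0
G(6) = mex{0,4,3,2} = 1
G(7) = mex{1,0,4,3} = 2
G(8) = mex{2,1,0,4} = 3
G(9) = mex{3,2,1,0} = 4
G(10) = mex{4,3,2,1} = 0
G(11) = mex{0,4,3,2} = 1
G(12) = mex{1,0,4,3} = 2
G(13) = mex{2,1,0,4} = 3
G(14) = mex{3,2,1,0} = 4
G(15) = mex{4,3,2,1} = 0
G(16) = mex{0,4,3,2} = 1
G(17) = mex{1,0,4,3} = 2
G(18) = mex{2,1,0,4} = 3
G(19) = mex{3,2,1,0} = 4
G(20) = mex{4,3,2,1} = 0
G(21) = mex{0,4,3,2} = 1
G(22) = mex{1,0,4,3} = 2
G(23) = mex{2,1,0,4} = 3
G(24) = mex{3,2,1,0} = 4
G(25) = mex{4,3,2,1} = 0
G_A(25) = 0.
Stack B, S = {1, 2, 3, 4}:
n : 0 1 2 3 4 5 6 7 8
G : 0 1 2 3 4 0 1 2 3
G_B(8) = 3.
Combined Grundy value = 0 ⊕ 3 = 3.

3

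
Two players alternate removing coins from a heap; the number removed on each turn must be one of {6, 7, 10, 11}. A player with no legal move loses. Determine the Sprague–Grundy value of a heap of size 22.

G(0) = 0
G(1) = mex{} = 0
G(2) = mex{} = 0
G(3) = mex{} = 0
G(4) = mex{} = 0
G(5) = mex{} = 0
G(6) = mex{0} = 1
G(7) = mex{0,0} = 1
G(8) = mex{0,0} = 1
G(9) = mex{0,0} = 1
G(10) = mex{0,0,0} = 1
G(11) = mex{0,0,0,0} = 1
G(12) = mex{1,0,0,0} = 2
G(13) = mex{1,1,0,0} = 2
G(14) = mex{1,1,0,0} = 2
G(15) = mex{1,1,0,0} = 2
G(16) = mex{1,1,1,0} = 2
G(17) = mex{1,1,1,1} = 0
G(18) = mex{2,1,1,1} = 0
G(19) = mex{2,2,1,1} = 0
G(20) = mex{2,2,1,1} = 0
G(21) = mex{2,2,1,1} = 0
G(22) = mex{2,2,2,1} = 0

0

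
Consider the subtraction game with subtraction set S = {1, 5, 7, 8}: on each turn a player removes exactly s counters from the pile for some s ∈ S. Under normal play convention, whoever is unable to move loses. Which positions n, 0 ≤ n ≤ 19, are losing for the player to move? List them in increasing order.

0, 2, 4, 6, 15, 17, 19

G(0) = 0
G(1) = mex{0} = 1
G(2) = mex{1} = 0
G(3) = mex{0} = 1
G(4) = mex{1} = 0
G(5) = mex{0,0} = 1
G(6) = mex{1,1} = 0
G(7) = mex{0,0,0} = 1
G(8) = mex{1,1,1,0} = 2
G(9) = mex{2,0,0,1} = 3
G(10) = mex{3,1,1,0} = 2
G(11) = mex{2,0,0,1} = 3
G(12) = mex{3,1,1,0} = 2
G(13) = mex{2,2,0,1} = 3
G(14) = mex{3,3,1,0} = 2
G(15) = mex{2,2,2,1} = 0
G(16) = mex{0,3,3,2} = 1
G(17) = mex{1,2,2,3} = 0
G(18) = mex{0,3,3,2} = 1
G(19) = mex{1,2,2,3} = 0
P-positions are exactly the n with G(n) = 0.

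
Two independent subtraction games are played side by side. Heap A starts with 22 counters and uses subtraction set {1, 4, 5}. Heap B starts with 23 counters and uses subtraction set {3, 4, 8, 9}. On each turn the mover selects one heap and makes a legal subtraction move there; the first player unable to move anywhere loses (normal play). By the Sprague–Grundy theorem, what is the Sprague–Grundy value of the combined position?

Heap A, S = {1, 4, 5}:
G(0) = 0
G(1) = mex{0} = 1
G(2) = mex{1} = 0
G(3) = mex{0} = 1
G(4) = mex{1,0} = 2
G(5) = mex{2,1,0} = 3
G(6) = mex{3,0,1} = 2
G(7) = mex{2,1,0} = 3
G(8) = mex{3,2,1} = 0
G(9) = mex{0,3,2} = 1
G(10) = mex{1,2,3} = 0
G(11) = mex{0,3,2} = 1
G(12) = mex{1,0,3} = 2
G(13) = mex{2,1,0} = 3
G(14) = mex{3,0,1} = 2
G(15) = mex{2,1,0} = 3
G(16) = mex{3,2,1} = 0
G(17) = mex{0,3,2} = 1
G(18) = mex{1,2,3} = 0
G(19) = mex{0,3,2} = 1
G(20) = mex{1,0,3} = 2
G(21) = mex{2,1,0} = 3
G(22) = mex{3,0,1} = 2
G_A(22) = 2.
Heap B, S = {3, 4, 8, 9}:
G(0) = 0
G(1) = mex{} = 0
G(2) = mex{} = 0
G(3) = mex{0} = 1
G(4) = mex{0,0} = 1
G(5) = mex{0,0} = 1
G(6) = mex{1,0} = 2
G(7) = mex{1,1} = 0
G(8) = mex{1,1,0} = 2
G(9) = mex{2,1,0,0} = 3
G(10) = mex{0,2,0,0} = 1
G(11) = mex{2,0,1,0} = 3
G(12) = mex{3,2,1,1} = 0
G(13) = mex{1,3,1,1} = 0
G(14) = mex{3,1,2,1} = 0
G(15) = mex{0,3,0,2} = 1
G(16) = mex{0,0,2,0} = 1
G(17) = mex{0,0,3,2} = 1
G(18) = mex{1,0,1,3} = 2
G(19) = mex{1,1,3,1} = 0
G(20) = mex{1,1,0,3} = 2
G(21) = mex{2,1,0,0} = 3
G(22) = mex{0,2,0,0} = 1
G(23) = mex{2,0,1,0} = 3
G_B(23) = 3.
Combined Grundy value = 2 ⊕ 3 = 1.

1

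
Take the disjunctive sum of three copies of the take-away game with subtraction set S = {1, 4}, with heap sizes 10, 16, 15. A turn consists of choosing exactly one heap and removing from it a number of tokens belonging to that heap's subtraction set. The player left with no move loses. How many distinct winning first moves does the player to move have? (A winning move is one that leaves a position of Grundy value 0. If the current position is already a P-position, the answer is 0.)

4

All heaps use S = {1, 4}:
G(0) = 0
G(1) = mex{0} = 1
G(2) = mex{1} = 0
G(3) = mex{0} = 1
G(4) = mex{1,0} = 2
G(5) = mex{2,1} = 0
G(6) = mex{0,0} = 1
G(7) = mex{1,1} = 0
G(8) = mex{0,2} = 1
G(9) = mex{1,0} = 2
G(10) = mex{2,1} = 0
G(11) = mex{0,0} = 1
G(12) = mex{1,1} = 0
G(13) = mex{0,2} = 1
G(14) = mex{1,0} = 2
G(15) = mex{2,1} = 0
G(16) = mex{0,0} = 1
Heap A: G(10) = 0.
Heap B: G(16) = 1.
Heap C: G(15) = 0.
Combined Grundy value = 0 ⊕ 1 ⊕ 0 = 1.
A winning move leaves total XOR = 0, i.e. changes one component's Grundy value g to g ⊕ X where X is the current total.
Heap A: need g' = 0⊕1 = 1. Options: 10−1→G=2, 10−4→G=1. Hits: 1.
Heap B: need g' = 1⊕1 = 0. Options: 16−1→G=0, 16−4→G=0. Hits: 2.
Heap C: need g' = 0⊕1 = 1. Options: 15−1→G=2, 15−4→G=1. Hits: 1.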